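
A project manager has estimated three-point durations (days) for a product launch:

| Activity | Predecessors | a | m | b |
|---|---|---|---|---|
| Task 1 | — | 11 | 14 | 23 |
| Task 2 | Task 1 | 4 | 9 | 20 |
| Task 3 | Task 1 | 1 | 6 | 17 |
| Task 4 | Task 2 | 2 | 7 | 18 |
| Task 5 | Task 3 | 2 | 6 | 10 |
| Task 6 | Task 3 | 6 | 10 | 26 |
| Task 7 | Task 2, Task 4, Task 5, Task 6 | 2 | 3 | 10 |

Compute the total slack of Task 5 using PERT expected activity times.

6 days

te_Task 1 = (11 + 4·14 + 23)/6 = 90/6 = 15
te_Task 2 = (4 + 4·9 + 20)/6 = 60/6 = 10
te_Task 3 = (1 + 4·6 + 17)/6 = 42/6 = 7
te_Task 4 = (2 + 4·7 + 18)/6 = 48/6 = 8
te_Task 5 = (2 + 4·6 + 10)/6 = 36/6 = 6
te_Task 6 = (6 + 4·10 + 26)/6 = 72/6 = 12
te_Task 7 = (2 + 4·3 + 10)/6 = 24/6 = 4

Forward pass:
ES_Task 1 = 0; EF_Task 1 = 15
ES_Task 2 = 15; EF_Task 2 = 15+10 = 25
ES_Task 3 = 15; EF_Task 3 = 15+7 = 22
ES_Task 4 = 25; EF_Task 4 = 25+8 = 33
ES_Task 5 = 22; EF_Task 5 = 22+6 = 28
ES_Task 6 = 22; EF_Task 6 = 22+12 = 34
ES_Task 7 = max(EF_Task 2=25, EF_Task 4=33, EF_Task 5=28, EF_Task 6=34) = 34; EF_Task 7 = 34+4 = 38
Expected project duration μ = 38 days. Critical path: Task 1 → Task 3 → Task 6 → Task 7.

Backward pass:
LF_Task 7 = 38; LS_Task 7 = 38−4 = 34
LF_Task 6 = LS_Task 7 = 34; LS_Task 6 = 34−12 = 22
LF_Task 5 = LS_Task 7 = 34; LS_Task 5 = 34−6 = 28
LF_Task 4 = LS_Task 7 = 34; LS_Task 4 = 34−8 = 26
LF_Task 3 = min(LS_Task 5=28, LS_Task 6=22) = 22; LS_Task 3 = 22−7 = 15
LF_Task 2 = min(LS_Task 4=26, LS_Task 7=34) = 26; LS_Task 2 = 26−10 = 16
LF_Task 1 = min(LS_Task 2=16, LS_Task 3=15) = 15; LS_Task 1 = 15−15 = 0
Slack_Task 5 = LS_Task 5 − ES_Task 5 = 28 − 22 = 6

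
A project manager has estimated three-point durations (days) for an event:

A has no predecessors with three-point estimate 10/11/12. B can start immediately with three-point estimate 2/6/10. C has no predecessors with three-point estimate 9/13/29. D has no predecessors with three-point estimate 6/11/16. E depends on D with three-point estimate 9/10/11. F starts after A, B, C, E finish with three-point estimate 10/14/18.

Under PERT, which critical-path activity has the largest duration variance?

te_A = (10 + 4·11 + 12)/6 = 66/6 = 11; σ²_A = ((12−10)/6)² = 0.111
te_B = (2 + 4·6 + 10)/6 = 36/6 = 6; σ²_B = ((10−2)/6)² = 1.778
te_C = (9 + 4·13 + 29)/6 = 90/6 = 15; σ²_C = ((29−9)/6)² = 11.111
te_D = (6 + 4·11 + 16)/6 = 66/6 = 11; σ²_D = ((16−6)/6)² = 2.778
te_E = (9 + 4·10 + 11)/6 = 60/6 = 10; σ²_E = ((11−9)/6)² = 0.111
te_F = (10 + 4·14 + 18)/6 = 84/6 = 14; σ²_F = ((18−10)/6)² = 1.778

Forward pass:
ES_A = 0; EF_A = 11
ES_B = 0; EF_B = 6
ES_C = 0; EF_C = 15
ES_D = 0; EF_D = 11
ES_E = 11; EF_E = 11+10 = 21
ES_F = max(EF_A=11, EF_B=6, EF_C=15, EF_E=21) = 21; EF_F = 21+14 = 35
Expected project duration μ = 35 days. Critical path: D → E → F.

Variances on critical path: σ²_D=2.778, σ²_E=0.111, σ²_F=1.778.
Largest is σ²_D = 2.778.

D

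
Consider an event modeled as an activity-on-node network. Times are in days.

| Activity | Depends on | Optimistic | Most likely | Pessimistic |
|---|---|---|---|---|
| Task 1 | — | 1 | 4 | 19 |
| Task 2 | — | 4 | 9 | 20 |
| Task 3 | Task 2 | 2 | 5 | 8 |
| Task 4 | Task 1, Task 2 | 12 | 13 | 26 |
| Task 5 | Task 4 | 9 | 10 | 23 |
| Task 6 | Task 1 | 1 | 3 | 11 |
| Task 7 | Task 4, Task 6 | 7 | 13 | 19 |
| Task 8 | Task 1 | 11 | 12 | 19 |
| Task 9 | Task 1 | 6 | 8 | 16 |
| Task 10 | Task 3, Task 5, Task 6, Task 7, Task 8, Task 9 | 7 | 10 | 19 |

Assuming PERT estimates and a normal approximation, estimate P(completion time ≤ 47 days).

te_Task 1 = (1 + 4·4 + 19)/6 = 36/6 = 6; σ²_Task 1 = ((19−1)/6)² = 9.000
te_Task 2 = (4 + 4·9 + 20)/6 = 60/6 = 10; σ²_Task 2 = ((20−4)/6)² = 7.111
te_Task 3 = (2 + 4·5 + 8)/6 = 30/6 = 5; σ²_Task 3 = ((8−2)/6)² = 1.000
te_Task 4 = (12 + 4·13 + 26)/6 = 90/6 = 15; σ²_Task 4 = ((26−12)/6)² = 5.444
te_Task 5 = (9 + 4·10 + 23)/6 = 72/6 = 12; σ²_Task 5 = ((23−9)/6)² = 5.444
te_Task 6 = (1 + 4·3 + 11)/6 = 24/6 = 4; σ²_Task 6 = ((11−1)/6)² = 2.778
te_Task 7 = (7 + 4·13 + 19)/6 = 78/6 = 13; σ²_Task 7 = ((19−7)/6)² = 4.000
te_Task 8 = (11 + 4·12 + 19)/6 = 78/6 = 13; σ²_Task 8 = ((19−11)/6)² = 1.778
te_Task 9 = (6 + 4·8 + 16)/6 = 54/6 = 9; σ²_Task 9 = ((16−6)/6)² = 2.778
te_Task 10 = (7 + 4·10 + 19)/6 = 66/6 = 11; σ²_Task 10 = ((19−7)/6)² = 4.000

Forward pass:
ES_Task 1 = 0; EF_Task 1 = 6
ES_Task 2 = 0; EF_Task 2 = 10
ES_Task 3 = 10; EF_Task 3 = 10+5 = 15
ES_Task 4 = max(EF_Task 1=6, EF_Task 2=10) = 10; EF_Task 4 = 10+15 = 25
ES_Task 5 = 25; EF_Task 5 = 25+12 = 37
ES_Task 6 = 6; EF_Task 6 = 6+4 = 10
ES_Task 7 = max(EF_Task 4=25, EF_Task 6=10) = 25; EF_Task 7 = 25+13 = 38
ES_Task 8 = 6; EF_Task 8 = 6+13 = 19
ES_Task 9 = 6; EF_Task 9 = 6+9 = 15
ES_Task 10 = max(EF_Task 3=15, EF_Task 5=37, EF_Task 6=10, EF_Task 7=38, EF_Task 8=19, EF_Task 9=15) = 38; EF_Task 10 = 38+11 = 49
Expected project duration μ = 49 days. Critical path: Task 2 → Task 4 → Task 7 → Task 10.

Variance along critical path = 7.111 + 5.444 + 4.000 + 4.000 = 20.556; σ = √20.556 = 4.534 days.
Z = (47 − 49) / 4.534 = -0.441
P(T ≤ 47) = Φ(-0.441) ≈ 0.330

0.330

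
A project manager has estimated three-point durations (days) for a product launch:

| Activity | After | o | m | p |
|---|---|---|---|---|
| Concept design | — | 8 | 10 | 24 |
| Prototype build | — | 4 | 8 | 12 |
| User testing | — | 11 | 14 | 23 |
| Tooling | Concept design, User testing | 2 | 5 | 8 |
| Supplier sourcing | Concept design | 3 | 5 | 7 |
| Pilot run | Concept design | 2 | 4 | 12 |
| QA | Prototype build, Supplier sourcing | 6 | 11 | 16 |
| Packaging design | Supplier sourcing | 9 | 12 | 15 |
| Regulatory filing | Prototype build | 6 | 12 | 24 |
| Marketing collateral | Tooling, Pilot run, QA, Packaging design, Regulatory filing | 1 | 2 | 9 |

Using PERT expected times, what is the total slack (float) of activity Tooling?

9 days

te_Concept design = (8 + 4·10 + 24)/6 = 72/6 = 12
te_Prototype build = (4 + 4·8 + 12)/6 = 48/6 = 8
te_User testing = (11 + 4·14 + 23)/6 = 90/6 = 15
te_Tooling = (2 + 4·5 + 8)/6 = 30/6 = 5
te_Supplier sourcing = (3 + 4·5 + 7)/6 = 30/6 = 5
te_Pilot run = (2 + 4·4 + 12)/6 = 30/6 = 5
te_QA = (6 + 4·11 + 16)/6 = 66/6 = 11
te_Packaging design = (9 + 4·12 + 15)/6 = 72/6 = 12
te_Regulatory filing = (6 + 4·12 + 24)/6 = 78/6 = 13
te_Marketing collateral = (1 + 4·2 + 9)/6 = 18/6 = 3

Forward pass:
ES_Concept design = 0; EF_Concept design = 12
ES_Prototype build = 0; EF_Prototype build = 8
ES_User testing = 0; EF_User testing = 15
ES_Tooling = max(EF_Concept design=12, EF_User testing=15) = 15; EF_Tooling = 15+5 = 20
ES_Supplier sourcing = 12; EF_Supplier sourcing = 12+5 = 17
ES_Pilot run = 12; EF_Pilot run = 12+5 = 17
ES_QA = max(EF_Prototype build=8, EF_Supplier sourcing=17) = 17; EF_QA = 17+11 = 28
ES_Packaging design = 17; EF_Packaging design = 17+12 = 29
ES_Regulatory filing = 8; EF_Regulatory filing = 8+13 = 21
ES_Marketing collateral = max(EF_Tooling=20, EF_Pilot run=17, EF_QA=28, EF_Packaging design=29, EF_Regulatory filing=21) = 29; EF_Marketing collateral = 29+3 = 32
Expected project duration μ = 32 days. Critical path: Concept design → Supplier sourcing → Packaging design → Marketing collateral.

Backward pass:
LF_Marketing collateral = 32; LS_Marketing collateral = 32−3 = 29
LF_Regulatory filing = LS_Marketing collateral = 29; LS_Regulatory filing = 29−13 = 16
LF_Packaging design = LS_Marketing collateral = 29; LS_Packaging design = 29−12 = 17
LF_QA = LS_Marketing collateral = 29; LS_QA = 29−11 = 18
LF_Pilot run = LS_Marketing collateral = 29; LS_Pilot run = 29−5 = 24
LF_Supplier sourcing = min(LS_QA=18, LS_Packaging design=17) = 17; LS_Supplier sourcing = 17−5 = 12
LF_Tooling = LS_Marketing collateral = 29; LS_Tooling = 29−5 = 24
LF_User testing = LS_Tooling = 24; LS_User testing = 24−15 = 9
LF_Prototype build = min(LS_QA=18, LS_Regulatory filing=16) = 16; LS_Prototype build = 16−8 = 8
LF_Concept design = min(LS_Tooling=24, LS_Supplier sourcing=12, LS_Pilot run=24) = 12; LS_Concept design = 12−12 = 0
Slack_Tooling = LS_Tooling − ES_Tooling = 24 − 15 = 9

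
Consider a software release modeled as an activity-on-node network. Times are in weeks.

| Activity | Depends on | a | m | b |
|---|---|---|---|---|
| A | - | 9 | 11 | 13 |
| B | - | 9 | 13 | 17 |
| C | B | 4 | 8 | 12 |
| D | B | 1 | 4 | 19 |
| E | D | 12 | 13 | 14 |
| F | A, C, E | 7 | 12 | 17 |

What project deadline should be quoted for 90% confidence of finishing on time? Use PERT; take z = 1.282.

te_A = (9 + 4·11 + 13)/6 = 66/6 = 11; σ²_A = ((13−9)/6)² = 0.444
te_B = (9 + 4·13 + 17)/6 = 78/6 = 13; σ²_B = ((17−9)/6)² = 1.778
te_C = (4 + 4·8 + 12)/6 = 48/6 = 8; σ²_C = ((12−4)/6)² = 1.778
te_D = (1 + 4·4 + 19)/6 = 36/6 = 6; σ²_D = ((19−1)/6)² = 9.000
te_E = (12 + 4·13 + 14)/6 = 78/6 = 13; σ²_E = ((14−12)/6)² = 0.111
te_F = (7 + 4·12 + 17)/6 = 72/6 = 12; σ²_F = ((17−7)/6)² = 2.778

Forward pass:
ES_A = 0; EF_A = 11
ES_B = 0; EF_B = 13
ES_C = 13; EF_C = 13+8 = 21
ES_D = 13; EF_D = 13+6 = 19
ES_E = 19; EF_E = 19+13 = 32
ES_F = max(EF_A=11, EF_C=21, EF_E=32) = 32; EF_F = 32+12 = 44
Expected project duration μ = 44 weeks. Critical path: B → D → E → F.

Variance along critical path = 1.778 + 9.000 + 0.111 + 2.778 = 13.667; σ = 3.697 weeks.
D = μ + z·σ = 44 + 1.282·3.697 = 48.7 weeks

48.7 weeks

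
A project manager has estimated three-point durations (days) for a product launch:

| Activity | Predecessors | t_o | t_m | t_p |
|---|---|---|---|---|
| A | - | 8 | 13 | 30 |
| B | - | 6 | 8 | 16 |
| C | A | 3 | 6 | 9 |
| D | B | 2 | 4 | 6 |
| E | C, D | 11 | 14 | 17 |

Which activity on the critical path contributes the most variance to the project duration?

A

te_A = (8 + 4·13 + 30)/6 = 90/6 = 15; σ²_A = ((30−8)/6)² = 13.444
te_B = (6 + 4·8 + 16)/6 = 54/6 = 9; σ²_B = ((16−6)/6)² = 2.778
te_C = (3 + 4·6 + 9)/6 = 36/6 = 6; σ²_C = ((9−3)/6)² = 1.000
te_D = (2 + 4·4 + 6)/6 = 24/6 = 4; σ²_D = ((6−2)/6)² = 0.444
te_E = (11 + 4·14 + 17)/6 = 84/6 = 14; σ²_E = ((17−11)/6)² = 1.000

Forward pass:
ES_A = 0; EF_A = 15
ES_B = 0; EF_B = 9
ES_C = 15; EF_C = 15+6 = 21
ES_D = 9; EF_D = 9+4 = 13
ES_E = max(EF_C=21, EF_D=13) = 21; EF_E = 21+14 = 35
Expected project duration μ = 35 days. Critical path: A → C → E.

Variances on critical path: σ²_A=13.444, σ²_C=1.000, σ²_E=1.000.
Largest is σ²_A = 13.444.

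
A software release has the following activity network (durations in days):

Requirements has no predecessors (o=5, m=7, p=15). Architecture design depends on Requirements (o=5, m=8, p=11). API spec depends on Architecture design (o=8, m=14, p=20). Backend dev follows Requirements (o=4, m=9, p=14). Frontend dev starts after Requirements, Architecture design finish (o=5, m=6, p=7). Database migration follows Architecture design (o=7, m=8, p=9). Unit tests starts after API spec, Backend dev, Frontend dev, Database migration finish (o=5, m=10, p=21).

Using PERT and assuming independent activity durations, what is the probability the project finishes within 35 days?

te_Requirements = (5 + 4·7 + 15)/6 = 48/6 = 8; σ²_Requirements = ((15−5)/6)² = 2.778
te_Architecture design = (5 + 4·8 + 11)/6 = 48/6 = 8; σ²_Architecture design = ((11−5)/6)² = 1.000
te_API spec = (8 + 4·14 + 20)/6 = 84/6 = 14; σ²_API spec = ((20−8)/6)² = 4.000
te_Backend dev = (4 + 4·9 + 14)/6 = 54/6 = 9; σ²_Backend dev = ((14−4)/6)² = 2.778
te_Frontend dev = (5 + 4·6 + 7)/6 = 36/6 = 6; σ²_Frontend dev = ((7−5)/6)² = 0.111
te_Database migration = (7 + 4·8 + 9)/6 = 48/6 = 8; σ²_Database migration = ((9−7)/6)² = 0.111
te_Unit tests = (5 + 4·10 + 21)/6 = 66/6 = 11; σ²_Unit tests = ((21−5)/6)² = 7.111

Forward pass:
ES_Requirements = 0; EF_Requirements = 8
ES_Architecture design = 8; EF_Architecture design = 8+8 = 16
ES_API spec = 16; EF_API spec = 16+14 = 30
ES_Backend dev = 8; EF_Backend dev = 8+9 = 17
ES_Frontend dev = max(EF_Requirements=8, EF_Architecture design=16) = 16; EF_Frontend dev = 16+6 = 22
ES_Database migration = 16; EF_Database migration = 16+8 = 24
ES_Unit tests = max(EF_API spec=30, EF_Backend dev=17, EF_Frontend dev=22, EF_Database migration=24) = 30; EF_Unit tests = 30+11 = 41
Expected project duration μ = 41 days. Critical path: Requirements → Architecture design → API spec → Unit tests.

Variance along critical path = 2.778 + 1.000 + 4.000 + 7.111 = 14.889; σ = √14.889 = 3.859 days.
Z = (35 − 41) / 3.859 = -1.555
P(T ≤ 35) = Φ(-1.555) ≈ 0.060

0.060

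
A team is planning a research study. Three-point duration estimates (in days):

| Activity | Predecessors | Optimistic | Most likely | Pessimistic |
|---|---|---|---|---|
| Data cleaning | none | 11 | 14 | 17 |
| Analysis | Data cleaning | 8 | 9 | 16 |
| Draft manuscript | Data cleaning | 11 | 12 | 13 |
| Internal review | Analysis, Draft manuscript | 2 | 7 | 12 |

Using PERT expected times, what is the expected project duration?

33 days

te_Data cleaning = (11 + 4·14 + 17)/6 = 84/6 = 14
te_Analysis = (8 + 4·9 + 16)/6 = 60/6 = 10
te_Draft manuscript = (11 + 4·12 + 13)/6 = 72/6 = 12
te_Internal review = (2 + 4·7 + 12)/6 = 42/6 = 7

Forward pass:
ES_Data cleaning = 0; EF_Data cleaning = 14
ES_Analysis = 14; EF_Analysis = 14+10 = 24
ES_Draft manuscript = 14; EF_Draft manuscript = 14+12 = 26
ES_Internal review = max(EF_Analysis=24, EF_Draft manuscript=26) = 26; EF_Internal review = 26+7 = 33
Expected project duration μ = 33 days. Critical path: Data cleaning → Draft manuscript → Internal review.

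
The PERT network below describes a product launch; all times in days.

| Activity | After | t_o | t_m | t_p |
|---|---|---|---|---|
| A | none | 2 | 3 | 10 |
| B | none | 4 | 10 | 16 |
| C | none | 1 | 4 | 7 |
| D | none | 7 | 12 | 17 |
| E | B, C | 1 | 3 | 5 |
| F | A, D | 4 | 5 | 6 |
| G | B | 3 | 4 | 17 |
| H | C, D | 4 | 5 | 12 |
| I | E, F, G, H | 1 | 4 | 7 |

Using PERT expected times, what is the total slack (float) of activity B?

te_A = (2 + 4·3 + 10)/6 = 24/6 = 4
te_B = (4 + 4·10 + 16)/6 = 60/6 = 10
te_C = (1 + 4·4 + 7)/6 = 24/6 = 4
te_D = (7 + 4·12 + 17)/6 = 72/6 = 12
te_E = (1 + 4·3 + 5)/6 = 18/6 = 3
te_F = (4 + 4·5 + 6)/6 = 30/6 = 5
te_G = (3 + 4·4 + 17)/6 = 36/6 = 6
te_H = (4 + 4·5 + 12)/6 = 36/6 = 6
te_I = (1 + 4·4 + 7)/6 = 24/6 = 4

Forward pass:
ES_A = 0; EF_A = 4
ES_B = 0; EF_B = 10
ES_C = 0; EF_C = 4
ES_D = 0; EF_D = 12
ES_E = max(EF_B=10, EF_C=4) = 10; EF_E = 10+3 = 13
ES_F = max(EF_A=4, EF_D=12) = 12; EF_F = 12+5 = 17
ES_G = 10; EF_G = 10+6 = 16
ES_H = max(EF_C=4, EF_D=12) = 12; EF_H = 12+6 = 18
ES_I = max(EF_E=13, EF_F=17, EF_G=16, EF_H=18) = 18; EF_I = 18+4 = 22
Expected project duration μ = 22 days. Critical path: D → H → I.

Backward pass:
LF_I = 22; LS_I = 22−4 = 18
LF_H = LS_I = 18; LS_H = 18−6 = 12
LF_G = LS_I = 18; LS_G = 18−6 = 12
LF_F = LS_I = 18; LS_F = 18−5 = 13
LF_E = LS_I = 18; LS_E = 18−3 = 15
LF_D = min(LS_F=13, LS_H=12) = 12; LS_D = 12−12 = 0
LF_C = min(LS_E=15, LS_H=12) = 12; LS_C = 12−4 = 8
LF_B = min(LS_E=15, LS_G=12) = 12; LS_B = 12−10 = 2
LF_A = LS_F = 13; LS_A = 13−4 = 9
Slack_B = LS_B − ES_B = 2 − 0 = 2

2 days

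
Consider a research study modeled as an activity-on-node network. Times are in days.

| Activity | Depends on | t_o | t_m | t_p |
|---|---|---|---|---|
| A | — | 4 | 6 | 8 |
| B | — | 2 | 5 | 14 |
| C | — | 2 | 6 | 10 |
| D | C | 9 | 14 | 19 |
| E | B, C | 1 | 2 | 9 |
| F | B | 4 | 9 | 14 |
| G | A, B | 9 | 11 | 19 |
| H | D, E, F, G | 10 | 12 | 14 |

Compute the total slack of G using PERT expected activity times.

te_A = (4 + 4·6 + 8)/6 = 36/6 = 6
te_B = (2 + 4·5 + 14)/6 = 36/6 = 6
te_C = (2 + 4·6 + 10)/6 = 36/6 = 6
te_D = (9 + 4·14 + 19)/6 = 84/6 = 14
te_E = (1 + 4·2 + 9)/6 = 18/6 = 3
te_F = (4 + 4·9 + 14)/6 = 54/6 = 9
te_G = (9 + 4·11 + 19)/6 = 72/6 = 12
te_H = (10 + 4·12 + 14)/6 = 72/6 = 12

Forward pass:
ES_A = 0; EF_A = 6
ES_B = 0; EF_B = 6
ES_C = 0; EF_C = 6
ES_D = 6; EF_D = 6+14 = 20
ES_E = max(EF_B=6, EF_C=6) = 6; EF_E = 6+3 = 9
ES_F = 6; EF_F = 6+9 = 15
ES_G = max(EF_A=6, EF_B=6) = 6; EF_G = 6+12 = 18
ES_H = max(EF_D=20, EF_E=9, EF_F=15, EF_G=18) = 20; EF_H = 20+12 = 32
Expected project duration μ = 32 days. Critical path: C → D → H.

Backward pass:
LF_H = 32; LS_H = 32−12 = 20
LF_G = LS_H = 20; LS_G = 20−12 = 8
LF_F = LS_H = 20; LS_F = 20−9 = 11
LF_E = LS_H = 20; LS_E = 20−3 = 17
LF_D = LS_H = 20; LS_D = 20−14 = 6
LF_C = min(LS_D=6, LS_E=17) = 6; LS_C = 6−6 = 0
LF_B = min(LS_E=17, LS_F=11, LS_G=8) = 8; LS_B = 8−6 = 2
LF_A = LS_G = 8; LS_A = 8−6 = 2
Slack_G = LS_G − ES_G = 8 − 6 = 2

2 days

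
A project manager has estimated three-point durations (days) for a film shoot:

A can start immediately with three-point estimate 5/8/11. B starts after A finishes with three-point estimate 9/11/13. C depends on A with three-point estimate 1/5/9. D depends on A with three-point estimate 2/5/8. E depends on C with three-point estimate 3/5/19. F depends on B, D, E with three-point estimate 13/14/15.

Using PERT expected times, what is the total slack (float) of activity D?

7 days

te_A = (5 + 4·8 + 11)/6 = 48/6 = 8
te_B = (9 + 4·11 + 13)/6 = 66/6 = 11
te_C = (1 + 4·5 + 9)/6 = 30/6 = 5
te_D = (2 + 4·5 + 8)/6 = 30/6 = 5
te_E = (3 + 4·5 + 19)/6 = 42/6 = 7
te_F = (13 + 4·14 + 15)/6 = 84/6 = 14

Forward pass:
ES_A = 0; EF_A = 8
ES_B = 8; EF_B = 8+11 = 19
ES_C = 8; EF_C = 8+5 = 13
ES_D = 8; EF_D = 8+5 = 13
ES_E = 13; EF_E = 13+7 = 20
ES_F = max(EF_B=19, EF_D=13, EF_E=20) = 20; EF_F = 20+14 = 34
Expected project duration μ = 34 days. Critical path: A → C → E → F.

Backward pass:
LF_F = 34; LS_F = 34−14 = 20
LF_E = LS_F = 20; LS_E = 20−7 = 13
LF_D = LS_F = 20; LS_D = 20−5 = 15
LF_C = LS_E = 13; LS_C = 13−5 = 8
LF_B = LS_F = 20; LS_B = 20−11 = 9
LF_A = min(LS_B=9, LS_C=8, LS_D=15) = 8; LS_A = 8−8 = 0
Slack_D = LS_D − ES_D = 15 − 8 = 7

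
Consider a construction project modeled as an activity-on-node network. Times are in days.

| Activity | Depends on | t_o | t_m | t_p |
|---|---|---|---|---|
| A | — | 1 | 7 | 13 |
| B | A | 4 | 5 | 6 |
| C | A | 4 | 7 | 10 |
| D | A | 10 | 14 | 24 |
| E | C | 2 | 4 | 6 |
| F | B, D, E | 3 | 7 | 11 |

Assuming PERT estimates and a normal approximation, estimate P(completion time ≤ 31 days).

te_A = (1 + 4·7 + 13)/6 = 42/6 = 7; σ²_A = ((13−1)/6)² = 4.000
te_B = (4 + 4·5 + 6)/6 = 30/6 = 5; σ²_B = ((6−4)/6)² = 0.111
te_C = (4 + 4·7 + 10)/6 = 42/6 = 7; σ²_C = ((10−4)/6)² = 1.000
te_D = (10 + 4·14 + 24)/6 = 90/6 = 15; σ²_D = ((24−10)/6)² = 5.444
te_E = (2 + 4·4 + 6)/6 = 24/6 = 4; σ²_E = ((6−2)/6)² = 0.444
te_F = (3 + 4·7 + 11)/6 = 42/6 = 7; σ²_F = ((11−3)/6)² = 1.778

Forward pass:
ES_A = 0; EF_A = 7
ES_B = 7; EF_B = 7+5 = 12
ES_C = 7; EF_C = 7+7 = 14
ES_D = 7; EF_D = 7+15 = 22
ES_E = 14; EF_E = 14+4 = 18
ES_F = max(EF_B=12, EF_D=22, EF_E=18) = 22; EF_F = 22+7 = 29
Expected project duration μ = 29 days. Critical path: A → D → F.

Variance along critical path = 4.000 + 5.444 + 1.778 = 11.222; σ = √11.222 = 3.350 days.
Z = (31 − 29) / 3.350 = 0.597
P(T ≤ 31) = Φ(0.597) ≈ 0.725

0.725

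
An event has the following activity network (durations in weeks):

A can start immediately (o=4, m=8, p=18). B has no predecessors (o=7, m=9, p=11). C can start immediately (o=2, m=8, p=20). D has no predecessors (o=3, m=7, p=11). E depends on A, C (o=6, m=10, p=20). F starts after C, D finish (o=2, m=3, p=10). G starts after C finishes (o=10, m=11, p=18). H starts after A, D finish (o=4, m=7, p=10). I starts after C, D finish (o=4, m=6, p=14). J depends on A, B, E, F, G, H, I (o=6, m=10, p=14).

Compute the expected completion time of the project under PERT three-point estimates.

te_A = (4 + 4·8 + 18)/6 = 54/6 = 9
te_B = (7 + 4·9 + 11)/6 = 54/6 = 9
te_C = (2 + 4·8 + 20)/6 = 54/6 = 9
te_D = (3 + 4·7 + 11)/6 = 42/6 = 7
te_E = (6 + 4·10 + 20)/6 = 66/6 = 11
te_F = (2 + 4·3 + 10)/6 = 24/6 = 4
te_G = (10 + 4·11 + 18)/6 = 72/6 = 12
te_H = (4 + 4·7 + 10)/6 = 42/6 = 7
te_I = (4 + 4·6 + 14)/6 = 42/6 = 7
te_J = (6 + 4·10 + 14)/6 = 60/6 = 10

Forward pass:
ES_A = 0; EF_A = 9
ES_B = 0; EF_B = 9
ES_C = 0; EF_C = 9
ES_D = 0; EF_D = 7
ES_E = max(EF_A=9, EF_C=9) = 9; EF_E = 9+11 = 20
ES_F = max(EF_C=9, EF_D=7) = 9; EF_F = 9+4 = 13
ES_G = 9; EF_G = 9+12 = 21
ES_H = max(EF_A=9, EF_D=7) = 9; EF_H = 9+7 = 16
ES_I = max(EF_C=9, EF_D=7) = 9; EF_I = 9+7 = 16
ES_J = max(EF_A=9, EF_B=9, EF_E=20, EF_F=13, EF_G=21, EF_H=16, EF_I=16) = 21; EF_J = 21+10 = 31
Expected project duration μ = 31 weeks. Critical path: C → G → J.

31 weeks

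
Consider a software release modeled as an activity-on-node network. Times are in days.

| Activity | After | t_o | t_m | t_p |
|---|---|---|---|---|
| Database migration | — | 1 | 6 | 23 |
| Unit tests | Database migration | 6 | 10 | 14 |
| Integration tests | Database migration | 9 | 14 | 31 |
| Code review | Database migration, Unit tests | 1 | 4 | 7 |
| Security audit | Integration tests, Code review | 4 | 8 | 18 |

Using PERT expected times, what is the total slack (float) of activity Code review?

te_Database migration = (1 + 4·6 + 23)/6 = 48/6 = 8
te_Unit tests = (6 + 4·10 + 14)/6 = 60/6 = 10
te_Integration tests = (9 + 4·14 + 31)/6 = 96/6 = 16
te_Code review = (1 + 4·4 + 7)/6 = 24/6 = 4
te_Security audit = (4 + 4·8 + 18)/6 = 54/6 = 9

Forward pass:
ES_Database migration = 0; EF_Database migration = 8
ES_Unit tests = 8; EF_Unit tests = 8+10 = 18
ES_Integration tests = 8; EF_Integration tests = 8+16 = 24
ES_Code review = max(EF_Database migration=8, EF_Unit tests=18) = 18; EF_Code review = 18+4 = 22
ES_Security audit = max(EF_Integration tests=24, EF_Code review=22) = 24; EF_Security audit = 24+9 = 33
Expected project duration μ = 33 days. Critical path: Database migration → Integration tests → Security audit.

Backward pass:
LF_Security audit = 33; LS_Security audit = 33−9 = 24
LF_Code review = LS_Security audit = 24; LS_Code review = 24−4 = 20
LF_Integration tests = LS_Security audit = 24; LS_Integration tests = 24−16 = 8
LF_Unit tests = LS_Code review = 20; LS_Unit tests = 20−10 = 10
LF_Database migration = min(LS_Unit tests=10, LS_Integration tests=8, LS_Code review=20) = 8; LS_Database migration = 8−8 = 0
Slack_Code review = LS_Code review − ES_Code review = 20 − 18 = 2

2 days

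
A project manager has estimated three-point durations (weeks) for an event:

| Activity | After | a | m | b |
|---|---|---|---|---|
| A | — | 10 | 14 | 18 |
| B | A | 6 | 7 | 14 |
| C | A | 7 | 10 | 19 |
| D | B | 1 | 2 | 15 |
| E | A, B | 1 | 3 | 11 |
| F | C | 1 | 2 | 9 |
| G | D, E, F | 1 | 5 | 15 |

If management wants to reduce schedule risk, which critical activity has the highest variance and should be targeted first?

te_A = (10 + 4·14 + 18)/6 = 84/6 = 14; σ²_A = ((18−10)/6)² = 1.778
te_B = (6 + 4·7 + 14)/6 = 48/6 = 8; σ²_B = ((14−6)/6)² = 1.778
te_C = (7 + 4·10 + 19)/6 = 66/6 = 11; σ²_C = ((19−7)/6)² = 4.000
te_D = (1 + 4·2 + 15)/6 = 24/6 = 4; σ²_D = ((15−1)/6)² = 5.444
te_E = (1 + 4·3 + 11)/6 = 24/6 = 4; σ²_E = ((11−1)/6)² = 2.778
te_F = (1 + 4·2 + 9)/6 = 18/6 = 3; σ²_F = ((9−1)/6)² = 1.778
te_G = (1 + 4·5 + 15)/6 = 36/6 = 6; σ²_G = ((15−1)/6)² = 5.444

Forward pass:
ES_A = 0; EF_A = 14
ES_B = 14; EF_B = 14+8 = 22
ES_C = 14; EF_C = 14+11 = 25
ES_D = 22; EF_D = 22+4 = 26
ES_E = max(EF_A=14, EF_B=22) = 22; EF_E = 22+4 = 26
ES_F = 25; EF_F = 25+3 = 28
ES_G = max(EF_D=26, EF_E=26, EF_F=28) = 28; EF_G = 28+6 = 34
Expected project duration μ = 34 weeks. Critical path: A → C → F → G.

Variances on critical path: σ²_A=1.778, σ²_C=4.000, σ²_F=1.778, σ²_G=5.444.
Largest is σ²_G = 5.444.

G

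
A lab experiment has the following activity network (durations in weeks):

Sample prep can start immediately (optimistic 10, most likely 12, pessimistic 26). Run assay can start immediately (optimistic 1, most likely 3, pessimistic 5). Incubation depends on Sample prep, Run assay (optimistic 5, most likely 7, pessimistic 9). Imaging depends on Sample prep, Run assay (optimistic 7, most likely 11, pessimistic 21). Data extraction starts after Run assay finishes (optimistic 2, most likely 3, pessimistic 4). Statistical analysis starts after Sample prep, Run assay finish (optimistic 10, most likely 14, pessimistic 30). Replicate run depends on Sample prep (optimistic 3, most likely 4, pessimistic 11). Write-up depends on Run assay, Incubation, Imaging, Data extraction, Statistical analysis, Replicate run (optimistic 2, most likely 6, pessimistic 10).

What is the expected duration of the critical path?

te_Sample prep = (10 + 4·12 + 26)/6 = 84/6 = 14
te_Run assay = (1 + 4·3 + 5)/6 = 18/6 = 3
te_Incubation = (5 + 4·7 + 9)/6 = 42/6 = 7
te_Imaging = (7 + 4·11 + 21)/6 = 72/6 = 12
te_Data extraction = (2 + 4·3 + 4)/6 = 18/6 = 3
te_Statistical analysis = (10 + 4·14 + 30)/6 = 96/6 = 16
te_Replicate run = (3 + 4·4 + 11)/6 = 30/6 = 5
te_Write-up = (2 + 4·6 + 10)/6 = 36/6 = 6

Forward pass:
ES_Sample prep = 0; EF_Sample prep = 14
ES_Run assay = 0; EF_Run assay = 3
ES_Incubation = max(EF_Sample prep=14, EF_Run assay=3) = 14; EF_Incubation = 14+7 = 21
ES_Imaging = max(EF_Sample prep=14, EF_Run assay=3) = 14; EF_Imaging = 14+12 = 26
ES_Data extraction = 3; EF_Data extraction = 3+3 = 6
ES_Statistical analysis = max(EF_Sample prep=14, EF_Run assay=3) = 14; EF_Statistical analysis = 14+16 = 30
ES_Replicate run = 14; EF_Replicate run = 14+5 = 19
ES_Write-up = max(EF_Run assay=3, EF_Incubation=21, EF_Imaging=26, EF_Data extraction=6, EF_Statistical analysis=30, EF_Replicate run=19) = 30; EF_Write-up = 30+6 = 36
Expected project duration μ = 36 weeks. Critical path: Sample prep → Statistical analysis → Write-up.

36 weeks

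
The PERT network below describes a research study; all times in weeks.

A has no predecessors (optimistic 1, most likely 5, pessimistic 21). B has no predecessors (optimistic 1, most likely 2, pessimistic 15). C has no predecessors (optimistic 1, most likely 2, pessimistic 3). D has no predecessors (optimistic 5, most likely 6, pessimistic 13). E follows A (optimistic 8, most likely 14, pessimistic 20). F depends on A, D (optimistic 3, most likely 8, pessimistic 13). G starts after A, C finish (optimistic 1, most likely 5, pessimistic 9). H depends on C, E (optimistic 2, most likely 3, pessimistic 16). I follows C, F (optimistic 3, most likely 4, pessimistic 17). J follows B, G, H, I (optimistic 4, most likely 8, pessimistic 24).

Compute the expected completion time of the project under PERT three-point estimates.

36 weeks

te_A = (1 + 4·5 + 21)/6 = 42/6 = 7
te_B = (1 + 4·2 + 15)/6 = 24/6 = 4
te_C = (1 + 4·2 + 3)/6 = 12/6 = 2
te_D = (5 + 4·6 + 13)/6 = 42/6 = 7
te_E = (8 + 4·14 + 20)/6 = 84/6 = 14
te_F = (3 + 4·8 + 13)/6 = 48/6 = 8
te_G = (1 + 4·5 + 9)/6 = 30/6 = 5
te_H = (2 + 4·3 + 16)/6 = 30/6 = 5
te_I = (3 + 4·4 + 17)/6 = 36/6 = 6
te_J = (4 + 4·8 + 24)/6 = 60/6 = 10

Forward pass:
ES_A = 0; EF_A = 7
ES_B = 0; EF_B = 4
ES_C = 0; EF_C = 2
ES_D = 0; EF_D = 7
ES_E = 7; EF_E = 7+14 = 21
ES_F = max(EF_A=7, EF_D=7) = 7; EF_F = 7+8 = 15
ES_G = max(EF_A=7, EF_C=2) = 7; EF_G = 7+5 = 12
ES_H = max(EF_C=2, EF_E=21) = 21; EF_H = 21+5 = 26
ES_I = max(EF_C=2, EF_F=15) = 15; EF_I = 15+6 = 21
ES_J = max(EF_B=4, EF_G=12, EF_H=26, EF_I=21) = 26; EF_J = 26+10 = 36
Expected project duration μ = 36 weeks. Critical path: A → E → H → J.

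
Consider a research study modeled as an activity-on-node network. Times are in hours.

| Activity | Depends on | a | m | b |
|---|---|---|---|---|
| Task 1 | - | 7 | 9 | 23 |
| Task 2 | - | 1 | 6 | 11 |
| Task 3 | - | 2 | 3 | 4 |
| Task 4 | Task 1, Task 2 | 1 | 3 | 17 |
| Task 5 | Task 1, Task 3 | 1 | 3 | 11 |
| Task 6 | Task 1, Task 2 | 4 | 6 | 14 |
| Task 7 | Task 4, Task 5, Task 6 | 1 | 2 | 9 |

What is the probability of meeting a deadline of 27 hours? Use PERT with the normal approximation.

0.961

te_Task 1 = (7 + 4·9 + 23)/6 = 66/6 = 11; σ²_Task 1 = ((23−7)/6)² = 7.111
te_Task 2 = (1 + 4·6 + 11)/6 = 36/6 = 6; σ²_Task 2 = ((11−1)/6)² = 2.778
te_Task 3 = (2 + 4·3 + 4)/6 = 18/6 = 3; σ²_Task 3 = ((4−2)/6)² = 0.111
te_Task 4 = (1 + 4·3 + 17)/6 = 30/6 = 5; σ²_Task 4 = ((17−1)/6)² = 7.111
te_Task 5 = (1 + 4·3 + 11)/6 = 24/6 = 4; σ²_Task 5 = ((11−1)/6)² = 2.778
te_Task 6 = (4 + 4·6 + 14)/6 = 42/6 = 7; σ²_Task 6 = ((14−4)/6)² = 2.778
te_Task 7 = (1 + 4·2 + 9)/6 = 18/6 = 3; σ²_Task 7 = ((9−1)/6)² = 1.778

Forward pass:
ES_Task 1 = 0; EF_Task 1 = 11
ES_Task 2 = 0; EF_Task 2 = 6
ES_Task 3 = 0; EF_Task 3 = 3
ES_Task 4 = max(EF_Task 1=11, EF_Task 2=6) = 11; EF_Task 4 = 11+5 = 16
ES_Task 5 = max(EF_Task 1=11, EF_Task 3=3) = 11; EF_Task 5 = 11+4 = 15
ES_Task 6 = max(EF_Task 1=11, EF_Task 2=6) = 11; EF_Task 6 = 11+7 = 18
ES_Task 7 = max(EF_Task 4=16, EF_Task 5=15, EF_Task 6=18) = 18; EF_Task 7 = 18+3 = 21
Expected project duration μ = 21 hours. Critical path: Task 1 → Task 6 → Task 7.

Variance along critical path = 7.111 + 2.778 + 1.778 = 11.667; σ = √11.667 = 3.416 hours.
Z = (27 − 21) / 3.416 = 1.757
P(T ≤ 27) = Φ(1.757) ≈ 0.961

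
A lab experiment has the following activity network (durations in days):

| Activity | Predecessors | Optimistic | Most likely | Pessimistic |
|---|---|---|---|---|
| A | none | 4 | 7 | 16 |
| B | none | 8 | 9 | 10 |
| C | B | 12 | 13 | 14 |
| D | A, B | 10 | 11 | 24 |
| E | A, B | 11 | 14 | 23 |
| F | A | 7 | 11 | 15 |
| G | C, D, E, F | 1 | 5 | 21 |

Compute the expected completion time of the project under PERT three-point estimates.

31 days

te_A = (4 + 4·7 + 16)/6 = 48/6 = 8
te_B = (8 + 4·9 + 10)/6 = 54/6 = 9
te_C = (12 + 4·13 + 14)/6 = 78/6 = 13
te_D = (10 + 4·11 + 24)/6 = 78/6 = 13
te_E = (11 + 4·14 + 23)/6 = 90/6 = 15
te_F = (7 + 4·11 + 15)/6 = 66/6 = 11
te_G = (1 + 4·5 + 21)/6 = 42/6 = 7

Forward pass:
ES_A = 0; EF_A = 8
ES_B = 0; EF_B = 9
ES_C = 9; EF_C = 9+13 = 22
ES_D = max(EF_A=8, EF_B=9) = 9; EF_D = 9+13 = 22
ES_E = max(EF_A=8, EF_B=9) = 9; EF_E = 9+15 = 24
ES_F = 8; EF_F = 8+11 = 19
ES_G = max(EF_C=22, EF_D=22, EF_E=24, EF_F=19) = 24; EF_G = 24+7 = 31
Expected project duration μ = 31 days. Critical path: B → E → G.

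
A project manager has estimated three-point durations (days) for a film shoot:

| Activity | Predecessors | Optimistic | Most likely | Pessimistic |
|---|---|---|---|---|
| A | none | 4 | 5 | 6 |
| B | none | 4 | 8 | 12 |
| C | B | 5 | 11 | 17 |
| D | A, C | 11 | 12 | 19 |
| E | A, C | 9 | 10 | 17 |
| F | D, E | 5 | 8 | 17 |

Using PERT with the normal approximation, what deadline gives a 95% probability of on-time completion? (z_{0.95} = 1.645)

te_A = (4 + 4·5 + 6)/6 = 30/6 = 5; σ²_A = ((6−4)/6)² = 0.111
te_B = (4 + 4·8 + 12)/6 = 48/6 = 8; σ²_B = ((12−4)/6)² = 1.778
te_C = (5 + 4·11 + 17)/6 = 66/6 = 11; σ²_C = ((17−5)/6)² = 4.000
te_D = (11 + 4·12 + 19)/6 = 78/6 = 13; σ²_D = ((19−11)/6)² = 1.778
te_E = (9 + 4·10 + 17)/6 = 66/6 = 11; σ²_E = ((17−9)/6)² = 1.778
te_F = (5 + 4·8 + 17)/6 = 54/6 = 9; σ²_F = ((17−5)/6)² = 4.000

Forward pass:
ES_A = 0; EF_A = 5
ES_B = 0; EF_B = 8
ES_C = 8; EF_C = 8+11 = 19
ES_D = max(EF_A=5, EF_C=19) = 19; EF_D = 19+13 = 32
ES_E = max(EF_A=5, EF_C=19) = 19; EF_E = 19+11 = 30
ES_F = max(EF_D=32, EF_E=30) = 32; EF_F = 32+9 = 41
Expected project duration μ = 41 days. Critical path: B → C → D → F.

Variance along critical path = 1.778 + 4.000 + 1.778 + 4.000 = 11.556; σ = 3.399 days.
D = μ + z·σ = 41 + 1.645·3.399 = 46.6 days

46.6 days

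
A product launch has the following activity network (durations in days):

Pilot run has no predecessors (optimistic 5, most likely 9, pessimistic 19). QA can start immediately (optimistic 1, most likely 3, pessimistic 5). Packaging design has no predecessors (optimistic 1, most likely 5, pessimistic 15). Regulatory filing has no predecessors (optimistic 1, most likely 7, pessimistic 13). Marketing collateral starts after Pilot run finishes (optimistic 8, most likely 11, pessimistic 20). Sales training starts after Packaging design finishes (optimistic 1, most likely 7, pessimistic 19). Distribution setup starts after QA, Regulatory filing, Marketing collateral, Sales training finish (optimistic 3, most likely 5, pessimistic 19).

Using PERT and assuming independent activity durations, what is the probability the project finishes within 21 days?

te_Pilot run = (5 + 4·9 + 19)/6 = 60/6 = 10; σ²_Pilot run = ((19−5)/6)² = 5.444
te_QA = (1 + 4·3 + 5)/6 = 18/6 = 3; σ²_QA = ((5−1)/6)² = 0.444
te_Packaging design = (1 + 4·5 + 15)/6 = 36/6 = 6; σ²_Packaging design = ((15−1)/6)² = 5.444
te_Regulatory filing = (1 + 4·7 + 13)/6 = 42/6 = 7; σ²_Regulatory filing = ((13−1)/6)² = 4.000
te_Marketing collateral = (8 + 4·11 + 20)/6 = 72/6 = 12; σ²_Marketing collateral = ((20−8)/6)² = 4.000
te_Sales training = (1 + 4·7 + 19)/6 = 48/6 = 8; σ²_Sales training = ((19−1)/6)² = 9.000
te_Distribution setup = (3 + 4·5 + 19)/6 = 42/6 = 7; σ²_Distribution setup = ((19−3)/6)² = 7.111

Forward pass:
ES_Pilot run = 0; EF_Pilot run = 10
ES_QA = 0; EF_QA = 3
ES_Packaging design = 0; EF_Packaging design = 6
ES_Regulatory filing = 0; EF_Regulatory filing = 7
ES_Marketing collateral = 10; EF_Marketing collateral = 10+12 = 22
ES_Sales training = 6; EF_Sales training = 6+8 = 14
ES_Distribution setup = max(EF_QA=3, EF_Regulatory filing=7, EF_Marketing collateral=22, EF_Sales training=14) = 22; EF_Distribution setup = 22+7 = 29
Expected project duration μ = 29 days. Critical path: Pilot run → Marketing collateral → Distribution setup.

Variance along critical path = 5.444 + 4.000 + 7.111 = 16.556; σ = √16.556 = 4.069 days.
Z = (21 − 29) / 4.069 = -1.966
P(T ≤ 21) = Φ(-1.966) ≈ 0.025

0.025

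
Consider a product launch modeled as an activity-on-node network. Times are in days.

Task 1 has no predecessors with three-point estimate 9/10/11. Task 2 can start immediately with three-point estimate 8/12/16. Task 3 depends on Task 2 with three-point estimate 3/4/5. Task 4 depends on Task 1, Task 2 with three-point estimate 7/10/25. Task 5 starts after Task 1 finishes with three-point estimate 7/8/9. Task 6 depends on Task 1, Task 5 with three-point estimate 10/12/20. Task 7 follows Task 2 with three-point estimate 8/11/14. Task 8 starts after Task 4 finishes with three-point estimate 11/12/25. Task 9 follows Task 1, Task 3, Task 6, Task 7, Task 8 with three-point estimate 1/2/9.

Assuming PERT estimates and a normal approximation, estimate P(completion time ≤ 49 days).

te_Task 1 = (9 + 4·10 + 11)/6 = 60/6 = 10; σ²_Task 1 = ((11−9)/6)² = 0.111
te_Task 2 = (8 + 4·12 + 16)/6 = 72/6 = 12; σ²_Task 2 = ((16−8)/6)² = 1.778
te_Task 3 = (3 + 4·4 + 5)/6 = 24/6 = 4; σ²_Task 3 = ((5−3)/6)² = 0.111
te_Task 4 = (7 + 4·10 + 25)/6 = 72/6 = 12; σ²_Task 4 = ((25−7)/6)² = 9.000
te_Task 5 = (7 + 4·8 + 9)/6 = 48/6 = 8; σ²_Task 5 = ((9−7)/6)² = 0.111
te_Task 6 = (10 + 4·12 + 20)/6 = 78/6 = 13; σ²_Task 6 = ((20−10)/6)² = 2.778
te_Task 7 = (8 + 4·11 + 14)/6 = 66/6 = 11; σ²_Task 7 = ((14−8)/6)² = 1.000
te_Task 8 = (11 + 4·12 + 25)/6 = 84/6 = 14; σ²_Task 8 = ((25−11)/6)² = 5.444
te_Task 9 = (1 + 4·2 + 9)/6 = 18/6 = 3; σ²_Task 9 = ((9−1)/6)² = 1.778

Forward pass:
ES_Task 1 = 0; EF_Task 1 = 10
ES_Task 2 = 0; EF_Task 2 = 12
ES_Task 3 = 12; EF_Task 3 = 12+4 = 16
ES_Task 4 = max(EF_Task 1=10, EF_Task 2=12) = 12; EF_Task 4 = 12+12 = 24
ES_Task 5 = 10; EF_Task 5 = 10+8 = 18
ES_Task 6 = max(EF_Task 1=10, EF_Task 5=18) = 18; EF_Task 6 = 18+13 = 31
ES_Task 7 = 12; EF_Task 7 = 12+11 = 23
ES_Task 8 = 24; EF_Task 8 = 24+14 = 38
ES_Task 9 = max(EF_Task 1=10, EF_Task 3=16, EF_Task 6=31, EF_Task 7=23, EF_Task 8=38) = 38; EF_Task 9 = 38+3 = 41
Expected project duration μ = 41 days. Critical path: Task 2 → Task 4 → Task 8 → Task 9.

Variance along critical path = 1.778 + 9.000 + 5.444 + 1.778 = 18.000; σ = √18.000 = 4.243 days.
Z = (49 − 41) / 4.243 = 1.886
P(T ≤ 49) = Φ(1.886) ≈ 0.970

0.970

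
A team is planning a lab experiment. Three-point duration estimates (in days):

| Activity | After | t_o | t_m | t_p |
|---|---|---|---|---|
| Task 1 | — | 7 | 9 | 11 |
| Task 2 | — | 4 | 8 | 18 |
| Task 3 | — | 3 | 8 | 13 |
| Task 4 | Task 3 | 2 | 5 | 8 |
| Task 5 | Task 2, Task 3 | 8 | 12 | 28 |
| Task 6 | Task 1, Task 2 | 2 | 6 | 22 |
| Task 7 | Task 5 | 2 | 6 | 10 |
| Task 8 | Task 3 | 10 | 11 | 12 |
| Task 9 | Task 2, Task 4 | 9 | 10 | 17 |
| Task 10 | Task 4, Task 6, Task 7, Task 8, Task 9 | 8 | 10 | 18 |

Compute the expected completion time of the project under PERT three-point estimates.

40 days

te_Task 1 = (7 + 4·9 + 11)/6 = 54/6 = 9
te_Task 2 = (4 + 4·8 + 18)/6 = 54/6 = 9
te_Task 3 = (3 + 4·8 + 13)/6 = 48/6 = 8
te_Task 4 = (2 + 4·5 + 8)/6 = 30/6 = 5
te_Task 5 = (8 + 4·12 + 28)/6 = 84/6 = 14
te_Task 6 = (2 + 4·6 + 22)/6 = 48/6 = 8
te_Task 7 = (2 + 4·6 + 10)/6 = 36/6 = 6
te_Task 8 = (10 + 4·11 + 12)/6 = 66/6 = 11
te_Task 9 = (9 + 4·10 + 17)/6 = 66/6 = 11
te_Task 10 = (8 + 4·10 + 18)/6 = 66/6 = 11

Forward pass:
ES_Task 1 = 0; EF_Task 1 = 9
ES_Task 2 = 0; EF_Task 2 = 9
ES_Task 3 = 0; EF_Task 3 = 8
ES_Task 4 = 8; EF_Task 4 = 8+5 = 13
ES_Task 5 = max(EF_Task 2=9, EF_Task 3=8) = 9; EF_Task 5 = 9+14 = 23
ES_Task 6 = max(EF_Task 1=9, EF_Task 2=9) = 9; EF_Task 6 = 9+8 = 17
ES_Task 7 = 23; EF_Task 7 = 23+6 = 29
ES_Task 8 = 8; EF_Task 8 = 8+11 = 19
ES_Task 9 = max(EF_Task 2=9, EF_Task 4=13) = 13; EF_Task 9 = 13+11 = 24
ES_Task 10 = max(EF_Task 4=13, EF_Task 6=17, EF_Task 7=29, EF_Task 8=19, EF_Task 9=24) = 29; EF_Task 10 = 29+11 = 40
Expected project duration μ = 40 days. Critical path: Task 2 → Task 5 → Task 7 → Task 10.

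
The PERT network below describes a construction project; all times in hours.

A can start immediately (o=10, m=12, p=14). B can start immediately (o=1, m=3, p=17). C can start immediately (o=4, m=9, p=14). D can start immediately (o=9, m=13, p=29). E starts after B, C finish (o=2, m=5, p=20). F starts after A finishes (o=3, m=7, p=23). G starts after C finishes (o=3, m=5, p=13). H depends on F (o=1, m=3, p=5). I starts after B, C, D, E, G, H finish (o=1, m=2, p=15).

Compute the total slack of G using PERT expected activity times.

te_A = (10 + 4·12 + 14)/6 = 72/6 = 12
te_B = (1 + 4·3 + 17)/6 = 30/6 = 5
te_C = (4 + 4·9 + 14)/6 = 54/6 = 9
te_D = (9 + 4·13 + 29)/6 = 90/6 = 15
te_E = (2 + 4·5 + 20)/6 = 42/6 = 7
te_F = (3 + 4·7 + 23)/6 = 54/6 = 9
te_G = (3 + 4·5 + 13)/6 = 36/6 = 6
te_H = (1 + 4·3 + 5)/6 = 18/6 = 3
te_I = (1 + 4·2 + 15)/6 = 24/6 = 4

Forward pass:
ES_A = 0; EF_A = 12
ES_B = 0; EF_B = 5
ES_C = 0; EF_C = 9
ES_D = 0; EF_D = 15
ES_E = max(EF_B=5, EF_C=9) = 9; EF_E = 9+7 = 16
ES_F = 12; EF_F = 12+9 = 21
ES_G = 9; EF_G = 9+6 = 15
ES_H = 21; EF_H = 21+3 = 24
ES_I = max(EF_B=5, EF_C=9, EF_D=15, EF_E=16, EF_G=15, EF_H=24) = 24; EF_I = 24+4 = 28
Expected project duration μ = 28 hours. Critical path: A → F → H → I.

Backward pass:
LF_I = 28; LS_I = 28−4 = 24
LF_H = LS_I = 24; LS_H = 24−3 = 21
LF_G = LS_I = 24; LS_G = 24−6 = 18
LF_F = LS_H = 21; LS_F = 21−9 = 12
LF_E = LS_I = 24; LS_E = 24−7 = 17
LF_D = LS_I = 24; LS_D = 24−15 = 9
LF_C = min(LS_E=17, LS_G=18, LS_I=24) = 17; LS_C = 17−9 = 8
LF_B = min(LS_E=17, LS_I=24) = 17; LS_B = 17−5 = 12
LF_A = LS_F = 12; LS_A = 12−12 = 0
Slack_G = LS_G − ES_G = 18 − 9 = 9

9 hours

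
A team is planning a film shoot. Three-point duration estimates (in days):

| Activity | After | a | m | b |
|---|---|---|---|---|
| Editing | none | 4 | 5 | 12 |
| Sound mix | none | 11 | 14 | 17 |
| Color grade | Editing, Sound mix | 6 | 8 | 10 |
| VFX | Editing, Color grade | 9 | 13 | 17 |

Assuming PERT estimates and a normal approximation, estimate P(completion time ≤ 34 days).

0.289

te_Editing = (4 + 4·5 + 12)/6 = 36/6 = 6; σ²_Editing = ((12−4)/6)² = 1.778
te_Sound mix = (11 + 4·14 + 17)/6 = 84/6 = 14; σ²_Sound mix = ((17−11)/6)² = 1.000
te_Color grade = (6 + 4·8 + 10)/6 = 48/6 = 8; σ²_Color grade = ((10−6)/6)² = 0.444
te_VFX = (9 + 4·13 + 17)/6 = 78/6 = 13; σ²_VFX = ((17−9)/6)² = 1.778

Forward pass:
ES_Editing = 0; EF_Editing = 6
ES_Sound mix = 0; EF_Sound mix = 14
ES_Color grade = max(EF_Editing=6, EF_Sound mix=14) = 14; EF_Color grade = 14+8 = 22
ES_VFX = max(EF_Editing=6, EF_Color grade=22) = 22; EF_VFX = 22+13 = 35
Expected project duration μ = 35 days. Critical path: Sound mix → Color grade → VFX.

Variance along critical path = 1.000 + 0.444 + 1.778 = 3.222; σ = √3.222 = 1.795 days.
Z = (34 − 35) / 1.795 = -0.557
P(T ≤ 34) = Φ(-0.557) ≈ 0.289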